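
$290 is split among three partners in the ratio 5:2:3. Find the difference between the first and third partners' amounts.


Total parts = 5 + 2 + 3 = 10
Value per part = 290 / 10 = 29
Shares: 5*29=145, 2*29=58, 3*29=87
First share = 145, third share = 87
Difference = |145 - 87| = 58

58


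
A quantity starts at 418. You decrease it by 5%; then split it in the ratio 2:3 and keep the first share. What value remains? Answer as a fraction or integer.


Start with 418.
Step 1: Decrease by 5%: 418 * 95/100 = 3971/10
Step 2: Split 2:3, first share = 3971/10 * 2/5 = 3971/25
Final result = 3971/25

3971/25


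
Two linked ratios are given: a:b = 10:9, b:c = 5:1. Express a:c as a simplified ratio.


Given a:b = 10:9 and b:c = 5:1
Make b consistent. Multiply first ratio by 5: a:b = 50:45
Multiply second ratio by 9: b:c = 45:9
Now b = 45 in both, so a:b:c = 50:45:9
Therefore a:c = 50:9
Simplify by GCD: a:c = 50:9

50:9


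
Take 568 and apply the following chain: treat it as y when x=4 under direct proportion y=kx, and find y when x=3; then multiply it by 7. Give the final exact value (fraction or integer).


Start with 568.
Step 1: Direct prop: k = (568)/4; new y = k*3 = 568*3/4 = 426
Step 2: Multiply by 7: 426 * 7 = 2982
Final result = 2982

2982


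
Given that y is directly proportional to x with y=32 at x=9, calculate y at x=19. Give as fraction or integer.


Direct proportion: y = kx
Find k: k = 32/9 = 32/9
Compute y at x=19: y = 32/9 * 19
y = 608/9

608/9


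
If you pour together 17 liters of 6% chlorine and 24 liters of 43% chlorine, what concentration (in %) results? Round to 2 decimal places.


Solute in mixture 1 = 6% of 17 L = 17*6/100 = 51/50 L
Solute in mixture 2 = 43% of 24 L = 24*43/100 = 258/25 L
Total solute = 51/50 + 258/25 = 567/50 L
Total volume = 17 + 24 = 41 L
Final concentration = 567/50/41 * 100 = 27.66%

27.66


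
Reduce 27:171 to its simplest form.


Find GCD(27, 171)
GCD = 9
Divide both by 9: 27/9 = 3, 171/9 = 19
Simplified ratio = 3:19

3:19


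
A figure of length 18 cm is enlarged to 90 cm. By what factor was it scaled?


Original length = 18 cm
Scaled length = 90 cm
Scale factor = 90 / 18
= 5

5


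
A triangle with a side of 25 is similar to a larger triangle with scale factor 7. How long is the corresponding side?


Similar triangles have proportional sides
Scale factor = 7
Smaller side = 25
Corresponding larger side = 25 * 7
= 175

175


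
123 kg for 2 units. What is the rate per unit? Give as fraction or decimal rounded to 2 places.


Total kg = 123
Number of units = 2
Unit rate = 123 / 2
= 61.50 kg per unit

61.50


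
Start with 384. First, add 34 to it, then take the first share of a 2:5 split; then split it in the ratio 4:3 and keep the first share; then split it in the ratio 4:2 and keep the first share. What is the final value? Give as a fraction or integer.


Start with 384.
Step 1: Add 34: 384+34=418; split 2:5 first = 418*2/7 = 836/7
Step 2: Split 4:3, first share = 836/7 * 4/7 = 3344/49
Step 3: Split 4:2, first share = 3344/49 * 4/6 = 6688/147
Final result = 6688/147

6688/147


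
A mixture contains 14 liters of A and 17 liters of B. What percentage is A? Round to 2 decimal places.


Volume of A = 14 L
Volume of B = 17 L
Total volume = 14 + 17 = 31 L
Percentage of A = (14/31) * 100
= 45.16%

45.16


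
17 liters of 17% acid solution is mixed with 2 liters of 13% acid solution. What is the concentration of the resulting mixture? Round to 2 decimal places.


Solute in mixture 1 = 17% of 17 L = 17*17/100 = 289/100 L
Solute in mixture 2 = 13% of 2 L = 2*13/100 = 13/50 L
Total solute = 289/100 + 13/50 = 63/20 L
Total volume = 17 + 2 = 19 L
Final concentration = 63/20/19 * 100 = 16.58%

16.58


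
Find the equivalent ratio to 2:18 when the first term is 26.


Original ratio: 2:18
First term target: 26
Scale factor = 26 / 2 = 13
Multiply second term: 18 * 13 = 234
Equivalent ratio = 26:234

26:234


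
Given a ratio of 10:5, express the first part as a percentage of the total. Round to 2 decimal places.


Total parts = 10 + 5 = 15
First part fraction = 10/15
Percentage = (10/15) * 100
= 0.666667 * 100
= 66.67%

66.67


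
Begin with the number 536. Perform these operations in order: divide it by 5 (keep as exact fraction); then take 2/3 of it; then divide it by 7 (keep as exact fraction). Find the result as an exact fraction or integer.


Start with 536.
Step 1: Divide by 5: 536 / 5 = 536/5
Step 2: Take 2/3: 536/5 * 2/3 = 1072/15
Step 3: Divide by 7: 1072/15 / 7 = 1072/105
Final result = 1072/105

1072/105


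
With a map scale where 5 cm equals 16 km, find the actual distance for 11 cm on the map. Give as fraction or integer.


Map scale: 5 cm = 16 km
Measured distance on map = 11 cm
Set up proportion: 11 * 16 / 5
= 176 / 5
= 176/5 km

176/5


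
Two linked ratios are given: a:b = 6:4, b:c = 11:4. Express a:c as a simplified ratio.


Given a:b = 6:4 and b:c = 11:4
Make b consistent. Multiply first ratio by 11: a:b = 66:44
Multiply second ratio by 4: b:c = 44:16
Now b = 44 in both, so a:b:c = 66:44:16
Therefore a:c = 66:16
Simplify by GCD: a:c = 33:8

33:8


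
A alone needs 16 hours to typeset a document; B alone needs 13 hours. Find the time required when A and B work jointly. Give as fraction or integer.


Rate of A = 1/16 job per hour
Rate of B = 1/13 job per hour
Combined rate = 1/16 + 1/13
Find common denominator: (13 + 16)/(16*13) = 29/208
Combined rate = 29/208 job per hour
Time together = 1 / (29/208) = 208/29 hours

208/29


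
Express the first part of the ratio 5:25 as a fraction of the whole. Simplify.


Total parts = 5 + 25 = 30
First part fraction = 5/30
Simplify: 5/30 = 1/6

1/6


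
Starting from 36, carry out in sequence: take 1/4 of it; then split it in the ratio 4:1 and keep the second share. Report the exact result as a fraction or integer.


Start with 36.
Step 1: Take 1/4: 36 * 1/4 = 9
Step 2: Split 4:1, second share = 9 * 1/5 = 9/5
Final result = 9/5

9/5


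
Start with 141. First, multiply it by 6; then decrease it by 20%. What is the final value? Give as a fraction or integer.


Start with 141.
Step 1: Multiply by 6: 141 * 6 = 846
Step 2: Decrease by 20%: 846 * 80/100 = 3384/5
Final result = 3384/5

3384/5


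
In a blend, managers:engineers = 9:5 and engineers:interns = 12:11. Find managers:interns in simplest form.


Given a:b = 9:5 and b:c = 12:11
Make b consistent. Multiply first ratio by 12: a:b = 108:60
Multiply second ratio by 5: b:c = 60:55
Now b = 60 in both, so a:b:c = 108:60:55
Therefore a:c = 108:55
Simplify by GCD: a:c = 108:55

108:55


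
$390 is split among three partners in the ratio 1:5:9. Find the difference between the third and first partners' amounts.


Total parts = 1 + 5 + 9 = 15
Value per part = 390 / 15 = 26
Shares: 1*26=26, 5*26=130, 9*26=234
Third share = 234, first share = 26
Difference = |234 - 26| = 208

208


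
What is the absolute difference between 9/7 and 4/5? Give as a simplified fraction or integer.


Simplify: 9/7 = 9/7 and 4/5 = 4/5
Find common denominator: LCD = 35
Convert: 45/35 and 28/35
Difference = |45 - 28|/35 = 17/35
Simplified = 17/35

17/35


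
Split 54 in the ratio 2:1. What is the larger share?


Total parts = 2 + 1 = 3
Value per part = 54 / 3 = 18
First share = 2 * 18 = 36
Second share = 1 * 18 = 18
Larger share = 36

36


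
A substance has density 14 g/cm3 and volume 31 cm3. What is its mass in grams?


Using mass = density * volume
Density = 14 g/cm3
Volume = 31 cm3
Mass = 14 * 31
= 434 g

434


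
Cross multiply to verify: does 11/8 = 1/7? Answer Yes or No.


Cross multiply to check 11/8 = 1/7
Left cross product: 11 * 7 = 77
Right cross product: 8 * 1 = 8
77 != 8
Not equal, so proportions differ => No

No


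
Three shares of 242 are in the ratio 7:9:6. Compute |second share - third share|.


Total parts = 7 + 9 + 6 = 22
Value per part = 242 / 22 = 11
Shares: 7*11=77, 9*11=99, 6*11=66
Second share = 99, third share = 66
Difference = |99 - 66| = 33

33


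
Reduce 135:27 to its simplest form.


Find GCD(135, 27)
GCD = 27
Divide both by 27: 135/27 = 5, 27/27 = 1
Simplified ratio = 5:1

5:1


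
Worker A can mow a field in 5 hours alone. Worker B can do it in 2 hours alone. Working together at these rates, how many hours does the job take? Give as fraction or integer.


Rate of A = 1/5 job per hour
Rate of B = 1/2 job per hour
Combined rate = 1/5 + 1/2
Find common denominator: (2 + 5)/(5*2) = 7/10
Combined rate = 7/10 job per hour
Time together = 1 / (7/10) = 10/7 hours

10/7


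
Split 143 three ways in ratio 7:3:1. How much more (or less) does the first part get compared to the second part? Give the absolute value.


Total parts = 7 + 3 + 1 = 11
Value per part = 143 / 11 = 13
Shares: 7*13=91, 3*13=39, 1*13=13
First share = 91, second share = 39
Difference = |91 - 39| = 52

52


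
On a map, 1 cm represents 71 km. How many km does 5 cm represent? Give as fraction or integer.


Map scale: 1 cm = 71 km
Measured distance on map = 5 cm
Set up proportion: 5 * 71 / 1
= 355 / 1
= 355 km

355


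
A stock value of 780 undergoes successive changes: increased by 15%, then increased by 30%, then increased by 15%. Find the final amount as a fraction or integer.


Start: 780
Step 1: increase by 15% => multiply by 115/100
  780 * 115/100 = 897
Step 2: increase by 30% => multiply by 130/100
  897 * 130/100 = 11661/10
Step 3: increase by 15% => multiply by 115/100
  11661/10 * 115/100 = 268203/200
Final value = 268203/200

268203/200


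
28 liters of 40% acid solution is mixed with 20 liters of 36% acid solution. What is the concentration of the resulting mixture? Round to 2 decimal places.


Solute in mixture 1 = 40% of 28 L = 28*40/100 = 56/5 L
Solute in mixture 2 = 36% of 20 L = 20*36/100 = 36/5 L
Total solute = 56/5 + 36/5 = 92/5 L
Total volume = 28 + 20 = 48 L
Final concentration = 92/5/48 * 100 = 38.33%

38.33


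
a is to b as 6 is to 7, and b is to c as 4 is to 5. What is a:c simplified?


Given a:b = 6:7 and b:c = 4:5
Make b consistent. Multiply first ratio by 4: a:b = 24:28
Multiply second ratio by 7: b:c = 28:35
Now b = 28 in both, so a:b:c = 24:28:35
Therefore a:c = 24:35
Simplify by GCD: a:c = 24:35

24:35


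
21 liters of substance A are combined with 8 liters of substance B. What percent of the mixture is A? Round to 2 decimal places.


Volume of A = 21 L
Volume of B = 8 L
Total volume = 21 + 8 = 29 L
Percentage of A = (21/29) * 100
= 72.41%

72.41


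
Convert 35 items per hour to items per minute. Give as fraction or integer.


Converting from per hour to per minute
Rate = 35 items per hour
Divide by 60: 35/60
= 7/12 items per minute

7/12


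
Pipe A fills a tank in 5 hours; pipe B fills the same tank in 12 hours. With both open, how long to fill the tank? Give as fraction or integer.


Rate of A = 1/5 job per hour
Rate of B = 1/12 job per hour
Combined rate = 1/5 + 1/12
Find common denominator: (12 + 5)/(5*12) = 17/60
Combined rate = 17/60 job per hour
Time together = 1 / (17/60) = 60/17 hours

60/17


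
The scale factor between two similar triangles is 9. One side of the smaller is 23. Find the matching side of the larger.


Similar triangles have proportional sides
Scale factor = 9
Smaller side = 23
Corresponding larger side = 23 * 9
= 207

207


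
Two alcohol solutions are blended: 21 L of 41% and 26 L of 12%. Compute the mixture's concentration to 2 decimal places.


Solute in mixture 1 = 41% of 21 L = 21*41/100 = 861/100 L
Solute in mixture 2 = 12% of 26 L = 26*12/100 = 78/25 L
Total solute = 861/100 + 78/25 = 1173/100 L
Total volume = 21 + 26 = 47 L
Final concentration = 1173/100/47 * 100 = 24.96%

24.96


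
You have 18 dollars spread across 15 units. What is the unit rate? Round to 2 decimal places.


Total dollars = 18
Number of units = 15
Unit rate = 18 / 15
= 1.20 dollars per unit

1.20


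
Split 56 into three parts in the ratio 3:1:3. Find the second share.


Ratio = 3:1:3
Total parts = 3 + 1 + 3 = 7
Value per part = 56 / 7 = 8
First share = 3 * 8 = 24
Middle share = 1 * 8 = 8
Third share = 3 * 8 = 24

8


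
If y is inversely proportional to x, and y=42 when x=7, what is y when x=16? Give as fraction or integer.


Inverse proportion: y = k/x
Find k: k = 7 * 42 = 294
Compute y at x=16: y = 294/16
y = 147/8

147/8


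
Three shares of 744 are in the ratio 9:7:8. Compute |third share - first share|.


Total parts = 9 + 7 + 8 = 24
Value per part = 744 / 24 = 31
Shares: 9*31=279, 7*31=217, 8*31=248
Third share = 248, first share = 279
Difference = |248 - 279| = 31

31


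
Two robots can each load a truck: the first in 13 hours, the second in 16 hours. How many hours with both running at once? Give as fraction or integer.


Rate of A = 1/13 job per hour
Rate of B = 1/16 job per hour
Combined rate = 1/13 + 1/16
Find common denominator: (16 + 13)/(13*16) = 29/208
Combined rate = 29/208 job per hour
Time together = 1 / (29/208) = 208/29 hours

208/29


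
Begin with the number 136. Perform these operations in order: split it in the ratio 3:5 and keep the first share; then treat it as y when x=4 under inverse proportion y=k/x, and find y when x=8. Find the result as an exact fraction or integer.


Start with 136.
Step 1: Split 3:5, first share = 136 * 3/8 = 51
Step 2: Inverse prop: k = (51)*4; new y = k/8 = 51*4/8 = 51/2
Final result = 51/2

51/2


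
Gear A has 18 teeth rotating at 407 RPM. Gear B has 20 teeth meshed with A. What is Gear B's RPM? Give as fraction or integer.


Gear ratio: teeth_A * RPM_A = teeth_B * RPM_B
18 * 407 = 20 * RPM_B
7326 = 20 * RPM_B
RPM_B = 7326 / 20
RPM_B = 3663/10

3663/10


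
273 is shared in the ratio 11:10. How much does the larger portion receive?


Total parts = 11 + 10 = 21
Value per part = 273 / 21 = 13
First share = 11 * 13 = 143
Second share = 10 * 13 = 130
Larger share = 143

143


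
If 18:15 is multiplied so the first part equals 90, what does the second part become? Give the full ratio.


Original ratio: 18:15
First term target: 90
Scale factor = 90 / 18 = 5
Multiply second term: 15 * 5 = 75
Equivalent ratio = 90:75

90:75


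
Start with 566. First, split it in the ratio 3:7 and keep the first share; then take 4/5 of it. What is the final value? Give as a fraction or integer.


Start with 566.
Step 1: Split 3:7, first share = 566 * 3/10 = 849/5
Step 2: Take 4/5: 849/5 * 4/5 = 3396/25
Final result = 3396/25

3396/25


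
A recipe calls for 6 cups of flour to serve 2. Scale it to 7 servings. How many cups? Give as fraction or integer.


Original: 6 cups for 2 servings
Target servings = 7
Scaling factor = 7/2
New amount = 6 * 7/2
= 42/2
= 21 cups

21


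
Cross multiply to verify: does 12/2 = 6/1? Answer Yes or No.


Cross multiply to check 12/2 = 6/1
Left cross product: 12 * 1 = 12
Right cross product: 2 * 6 = 12
12 = 12
Equal, so proportions match => Yes

Yes


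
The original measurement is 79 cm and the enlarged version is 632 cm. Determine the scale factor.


Original length = 79 cm
Scaled length = 632 cm
Scale factor = 632 / 79
= 8

8


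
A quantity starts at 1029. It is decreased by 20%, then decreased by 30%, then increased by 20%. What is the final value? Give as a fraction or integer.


Start: 1029
Step 1: decrease by 20% => multiply by 80/100
  1029 * 80/100 = 4116/5
Step 2: decrease by 30% => multiply by 70/100
  4116/5 * 70/100 = 14406/25
Step 3: increase by 20% => multiply by 120/100
  14406/25 * 120/100 = 86436/125
Final value = 86436/125

86436/125


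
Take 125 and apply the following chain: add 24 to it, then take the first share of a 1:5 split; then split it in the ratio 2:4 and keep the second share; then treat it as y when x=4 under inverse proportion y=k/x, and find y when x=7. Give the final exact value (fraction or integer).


Start with 125.
Step 1: Add 24: 125+24=149; split 1:5 first = 149*1/6 = 149/6
Step 2: Split 2:4, second share = 149/6 * 4/6 = 149/9
Step 3: Inverse prop: k = (149/9)*4; new y = k/7 = 149/9*4/7 = 596/63
Final result = 596/63

596/63


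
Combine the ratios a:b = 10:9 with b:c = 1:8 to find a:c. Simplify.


Given a:b = 10:9 and b:c = 1:8
Make b consistent. Multiply first ratio by 1: a:b = 10:9
Multiply second ratio by 9: b:c = 9:72
Now b = 9 in both, so a:b:c = 10:9:72
Therefore a:c = 10:72
Simplify by GCD: a:c = 5:36

5:36


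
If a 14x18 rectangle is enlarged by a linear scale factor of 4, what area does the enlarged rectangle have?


Original dimensions: 14 x 18
Enlargement factor = 4
New width = 14 * 4 = 56
New height = 18 * 4 = 72
New area = 56 * 72 = 4032

4032


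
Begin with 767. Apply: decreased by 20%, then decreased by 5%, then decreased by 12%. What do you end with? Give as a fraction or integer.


Start: 767
Step 1: decrease by 20% => multiply by 80/100
  767 * 80/100 = 3068/5
Step 2: decrease by 5% => multiply by 95/100
  3068/5 * 95/100 = 14573/25
Step 3: decrease by 12% => multiply by 88/100
  14573/25 * 88/100 = 320606/625
Final value = 320606/625

320606/625


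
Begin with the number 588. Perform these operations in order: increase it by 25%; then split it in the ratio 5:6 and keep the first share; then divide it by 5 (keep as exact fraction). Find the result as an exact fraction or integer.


Start with 588.
Step 1: Increase by 25%: 588 * 125/100 = 735
Step 2: Split 5:6, first share = 735 * 5/11 = 3675/11
Step 3: Divide by 5: 3675/11 / 5 = 735/11
Final result = 735/11

735/11


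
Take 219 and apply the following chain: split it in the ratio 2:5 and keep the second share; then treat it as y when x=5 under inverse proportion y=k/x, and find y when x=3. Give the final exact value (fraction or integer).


Start with 219.
Step 1: Split 2:5, second share = 219 * 5/7 = 1095/7
Step 2: Inverse prop: k = (1095/7)*5; new y = k/3 = 1095/7*5/3 = 1825/7
Final result = 1825/7

1825/7


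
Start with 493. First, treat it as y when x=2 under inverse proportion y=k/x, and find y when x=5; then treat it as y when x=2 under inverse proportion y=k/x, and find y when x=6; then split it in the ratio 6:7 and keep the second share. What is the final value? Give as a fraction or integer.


Start with 493.
Step 1: Inverse prop: k = (493)*2; new y = k/5 = 493*2/5 = 986/5
Step 2: Inverse prop: k = (986/5)*2; new y = k/6 = 986/5*2/6 = 986/15
Step 3: Split 6:7, second share = 986/15 * 7/13 = 6902/195
Final result = 6902/195

6902/195


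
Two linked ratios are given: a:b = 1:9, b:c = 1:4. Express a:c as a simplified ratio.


Given a:b = 1:9 and b:c = 1:4
Make b consistent. Multiply first ratio by 1: a:b = 1:9
Multiply second ratio by 9: b:c = 9:36
Now b = 9 in both, so a:b:c = 1:9:36
Therefore a:c = 1:36
Simplify by GCD: a:c = 1:36

1:36


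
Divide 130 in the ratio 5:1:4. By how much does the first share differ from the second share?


Total parts = 5 + 1 + 4 = 10
Value per part = 130 / 10 = 13
Shares: 5*13=65, 1*13=13, 4*13=52
First share = 65, second share = 13
Difference = |65 - 13| = 52

52


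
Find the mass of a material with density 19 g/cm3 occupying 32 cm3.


Using mass = density * volume
Density = 19 g/cm3
Volume = 32 cm3
Mass = 19 * 32
= 608 g

608


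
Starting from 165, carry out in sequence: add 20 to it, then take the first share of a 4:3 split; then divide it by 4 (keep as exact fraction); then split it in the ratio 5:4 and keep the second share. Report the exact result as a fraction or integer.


Start with 165.
Step 1: Add 20: 165+20=185; split 4:3 first = 185*4/7 = 740/7
Step 2: Divide by 4: 740/7 / 4 = 185/7
Step 3: Split 5:4, second share = 185/7 * 4/9 = 740/63
Final result = 740/63

740/63


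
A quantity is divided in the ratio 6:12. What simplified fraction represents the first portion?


Total parts = 6 + 12 = 18
First part fraction = 6/18
Simplify: 6/18 = 1/3

1/3


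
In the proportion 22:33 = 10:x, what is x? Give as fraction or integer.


Setting up: 22/33 = 10/x
Cross multiply: 22 * x = 33 * 10
22x = 330
x = 330/22
x = 15

15


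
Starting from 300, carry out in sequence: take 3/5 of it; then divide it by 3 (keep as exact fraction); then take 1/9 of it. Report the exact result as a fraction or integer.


Start with 300.
Step 1: Take 3/5: 300 * 3/5 = 180
Step 2: Divide by 3: 180 / 3 = 60
Step 3: Take 1/9: 60 * 1/9 = 20/3
Final result = 20/3

20/3


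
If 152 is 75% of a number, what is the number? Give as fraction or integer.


Given: 152 is 75% of the whole
Set up: 152 = 75/100 * whole
whole = 152 * 100 / 75
whole = 15200 / 75
whole = 608/3

608/3


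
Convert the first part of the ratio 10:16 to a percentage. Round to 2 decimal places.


Total parts = 10 + 16 = 26
First part fraction = 10/26
Percentage = (10/26) * 100
= 0.384615 * 100
= 38.46%

38.46


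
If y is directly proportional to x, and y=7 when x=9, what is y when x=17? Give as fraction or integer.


Direct proportion: y = kx
Find k: k = 7/9 = 7/9
Compute y at x=17: y = 7/9 * 17
y = 119/9

119/9


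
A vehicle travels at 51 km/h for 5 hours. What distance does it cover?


Using distance = speed * time
Speed = 51 km/h
Time = 5 hours
Distance = 51 * 5
= 255 km

255


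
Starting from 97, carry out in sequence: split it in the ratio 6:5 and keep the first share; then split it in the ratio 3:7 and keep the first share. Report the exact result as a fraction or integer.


Start with 97.
Step 1: Split 6:5, first share = 97 * 6/11 = 582/11
Step 2: Split 3:7, first share = 582/11 * 3/10 = 873/55
Final result = 873/55

873/55


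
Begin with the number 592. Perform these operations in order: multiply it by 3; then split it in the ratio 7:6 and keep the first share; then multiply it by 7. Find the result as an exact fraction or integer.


Start with 592.
Step 1: Multiply by 3: 592 * 3 = 1776
Step 2: Split 7:6, first share = 1776 * 7/13 = 12432/13
Step 3: Multiply by 7: 12432/13 * 7 = 87024/13
Final result = 87024/13

87024/13


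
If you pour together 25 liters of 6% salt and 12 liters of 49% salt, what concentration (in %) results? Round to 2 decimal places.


Solute in mixture 1 = 6% of 25 L = 25*6/100 = 3/2 L
Solute in mixture 2 = 49% of 12 L = 12*49/100 = 147/25 L
Total solute = 3/2 + 147/25 = 369/50 L
Total volume = 25 + 12 = 37 L
Final concentration = 369/50/37 * 100 = 19.95%

19.95


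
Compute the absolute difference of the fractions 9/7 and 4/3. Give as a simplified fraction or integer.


Simplify: 9/7 = 9/7 and 4/3 = 4/3
Find common denominator: LCD = 21
Convert: 27/21 and 28/21
Difference = |27 - 28|/21 = 1/21
Simplified = 1/21

1/21


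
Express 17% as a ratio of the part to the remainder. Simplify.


Part = 17%, Remainder = 83%
Ratio = 17:83
GCD(17, 83) = 1
Simplify: 17:83 = 17:83

17:83


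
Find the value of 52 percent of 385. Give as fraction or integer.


Compute 52% of 385
Convert percentage: 52% = 52/100
Multiply: 385 * 52/100
= 20020/100
= 1001/5

1001/5


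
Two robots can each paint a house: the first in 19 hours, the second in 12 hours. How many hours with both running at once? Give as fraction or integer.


Rate of A = 1/19 job per hour
Rate of B = 1/12 job per hour
Combined rate = 1/19 + 1/12
Find common denominator: (12 + 19)/(19*12) = 31/228
Combined rate = 31/228 job per hour
Time together = 1 / (31/228) = 228/31 hours

228/31


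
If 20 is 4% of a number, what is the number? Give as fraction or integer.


Given: 20 is 4% of the whole
Set up: 20 = 4/100 * whole
whole = 20 * 100 / 4
whole = 2000 / 4
whole = 500

500


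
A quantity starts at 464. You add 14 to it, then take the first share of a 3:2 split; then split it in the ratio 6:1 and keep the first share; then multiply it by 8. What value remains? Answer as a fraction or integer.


Start with 464.
Step 1: Add 14: 464+14=478; split 3:2 first = 478*3/5 = 1434/5
Step 2: Split 6:1, first share = 1434/5 * 6/7 = 8604/35
Step 3: Multiply by 8: 8604/35 * 8 = 68832/35
Final result = 68832/35

68832/35


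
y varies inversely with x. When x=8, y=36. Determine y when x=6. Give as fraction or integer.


Inverse proportion: y = k/x
Find k: k = 8 * 36 = 288
Compute y at x=6: y = 288/6
y = 48

48


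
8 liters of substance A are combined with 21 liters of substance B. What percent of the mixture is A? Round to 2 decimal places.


Volume of A = 8 L
Volume of B = 21 L
Total volume = 8 + 21 = 29 L
Percentage of A = (8/29) * 100
= 27.59%

27.59


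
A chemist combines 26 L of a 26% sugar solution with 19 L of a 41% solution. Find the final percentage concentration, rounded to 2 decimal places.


Solute in mixture 1 = 26% of 26 L = 26*26/100 = 169/25 L
Solute in mixture 2 = 41% of 19 L = 19*41/100 = 779/100 L
Total solute = 169/25 + 779/100 = 291/20 L
Total volume = 26 + 19 = 45 L
Final concentration = 291/20/45 * 100 = 32.33%

32.33


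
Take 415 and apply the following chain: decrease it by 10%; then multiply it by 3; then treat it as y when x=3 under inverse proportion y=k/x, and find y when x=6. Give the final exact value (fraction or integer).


Start with 415.
Step 1: Decrease by 10%: 415 * 90/100 = 747/2
Step 2: Multiply by 3: 747/2 * 3 = 2241/2
Step 3: Inverse prop: k = (2241/2)*3; new y = k/6 = 2241/2*3/6 = 2241/4
Final result = 2241/4

2241/4


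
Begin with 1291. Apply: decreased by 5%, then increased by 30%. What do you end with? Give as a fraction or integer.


Start: 1291
Step 1: decrease by 5% => multiply by 95/100
  1291 * 95/100 = 24529/20
Step 2: increase by 30% => multiply by 130/100
  24529/20 * 130/100 = 318877/200
Final value = 318877/200

318877/200


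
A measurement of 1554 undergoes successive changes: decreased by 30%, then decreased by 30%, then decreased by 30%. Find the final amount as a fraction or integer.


Start: 1554
Step 1: decrease by 30% => multiply by 70/100
  1554 * 70/100 = 5439/5
Step 2: decrease by 30% => multiply by 70/100
  5439/5 * 70/100 = 38073/50
Step 3: decrease by 30% => multiply by 70/100
  38073/50 * 70/100 = 266511/500
Final value = 266511/500

266511/500


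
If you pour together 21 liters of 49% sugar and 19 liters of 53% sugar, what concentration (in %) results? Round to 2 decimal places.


Solute in mixture 1 = 49% of 21 L = 21*49/100 = 1029/100 L
Solute in mixture 2 = 53% of 19 L = 19*53/100 = 1007/100 L
Total solute = 1029/100 + 1007/100 = 509/25 L
Total volume = 21 + 19 = 40 L
Final concentration = 509/25/40 * 100 = 50.90%

50.90


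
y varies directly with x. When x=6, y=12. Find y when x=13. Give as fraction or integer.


Direct proportion: y = kx
Find k: k = 12/6 = 2
Compute y at x=13: y = 2 * 13
y = 26

26


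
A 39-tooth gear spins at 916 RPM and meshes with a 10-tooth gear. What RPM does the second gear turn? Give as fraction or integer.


Gear ratio: teeth_A * RPM_A = teeth_B * RPM_B
39 * 916 = 10 * RPM_B
35724 = 10 * RPM_B
RPM_B = 35724 / 10
RPM_B = 17862/5

17862/5


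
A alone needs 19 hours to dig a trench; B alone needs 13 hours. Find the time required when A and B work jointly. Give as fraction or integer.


Rate of A = 1/19 job per hour
Rate of B = 1/13 job per hour
Combined rate = 1/19 + 1/13
Find common denominator: (13 + 19)/(19*13) = 32/247
Combined rate = 32/247 job per hour
Time together = 1 / (32/247) = 247/32 hours

247/32


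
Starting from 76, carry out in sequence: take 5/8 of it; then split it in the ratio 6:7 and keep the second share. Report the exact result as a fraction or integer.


Start with 76.
Step 1: Take 5/8: 76 * 5/8 = 95/2
Step 2: Split 6:7, second share = 95/2 * 7/13 = 665/26
Final result = 665/26

665/26


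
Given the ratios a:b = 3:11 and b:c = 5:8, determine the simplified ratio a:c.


Given a:b = 3:11 and b:c = 5:8
Make b consistent. Multiply first ratio by 5: a:b = 15:55
Multiply second ratio by 11: b:c = 55:88
Now b = 55 in both, so a:b:c = 15:55:88
Therefore a:c = 15:88
Simplify by GCD: a:c = 15:88

15:88


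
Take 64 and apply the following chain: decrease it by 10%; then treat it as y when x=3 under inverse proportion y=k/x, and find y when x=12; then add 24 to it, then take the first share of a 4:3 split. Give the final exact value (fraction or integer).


Start with 64.
Step 1: Decrease by 10%: 64 * 90/100 = 288/5
Step 2: Inverse prop: k = (288/5)*3; new y = k/12 = 288/5*3/12 = 72/5
Step 3: Add 24: 72/5+24=192/5; split 4:3 first = 192/5*4/7 = 768/35
Final result = 768/35

768/35


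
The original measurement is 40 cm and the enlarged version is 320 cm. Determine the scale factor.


Original length = 40 cm
Scaled length = 320 cm
Scale factor = 320 / 40
= 8

8


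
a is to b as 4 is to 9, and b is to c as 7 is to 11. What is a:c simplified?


Given a:b = 4:9 and b:c = 7:11
Make b consistent. Multiply first ratio by 7: a:b = 28:63
Multiply second ratio by 9: b:c = 63:99
Now b = 63 in both, so a:b:c = 28:63:99
Therefore a:c = 28:99
Simplify by GCD: a:c = 28:99

28:99


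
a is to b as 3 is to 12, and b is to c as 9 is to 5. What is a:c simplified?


Given a:b = 3:12 and b:c = 9:5
Make b consistent. Multiply first ratio by 9: a:b = 27:108
Multiply second ratio by 12: b:c = 108:60
Now b = 108 in both, so a:b:c = 27:108:60
Therefore a:c = 27:60
Simplify by GCD: a:c = 9:20

9:20


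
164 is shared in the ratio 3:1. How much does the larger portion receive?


Total parts = 3 + 1 = 4
Value per part = 164 / 4 = 41
First share = 3 * 41 = 123
Second share = 1 * 41 = 41
Larger share = 123

123


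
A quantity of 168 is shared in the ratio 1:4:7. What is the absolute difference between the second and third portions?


Total parts = 1 + 4 + 7 = 12
Value per part = 168 / 12 = 14
Shares: 1*14=14, 4*14=56, 7*14=98
Second share = 56, third share = 98
Difference = |56 - 98| = 42

42


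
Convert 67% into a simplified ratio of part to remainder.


Part = 67%, Remainder = 33%
Ratio = 67:33
GCD(67, 33) = 1
Simplify: 67:33 = 67:33

67:33


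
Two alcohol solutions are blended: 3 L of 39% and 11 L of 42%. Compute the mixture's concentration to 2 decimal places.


Solute in mixture 1 = 39% of 3 L = 3*39/100 = 117/100 L
Solute in mixture 2 = 42% of 11 L = 11*42/100 = 231/50 L
Total solute = 117/100 + 231/50 = 579/100 L
Total volume = 3 + 11 = 14 L
Final concentration = 579/100/14 * 100 = 41.36%

41.36


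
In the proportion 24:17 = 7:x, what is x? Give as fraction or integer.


Setting up: 24/17 = 7/x
Cross multiply: 24 * x = 17 * 7
24x = 119
x = 119/24
x = 119/24

119/24


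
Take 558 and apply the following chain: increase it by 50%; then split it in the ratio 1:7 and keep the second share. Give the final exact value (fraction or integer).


Start with 558.
Step 1: Increase by 50%: 558 * 150/100 = 837
Step 2: Split 1:7, second share = 837 * 7/8 = 5859/8
Final result = 5859/8

5859/8


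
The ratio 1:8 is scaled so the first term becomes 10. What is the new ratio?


Original ratio: 1:8
First term target: 10
Scale factor = 10 / 1 = 10
Multiply second term: 8 * 10 = 80
Equivalent ratio = 10:80

10:80


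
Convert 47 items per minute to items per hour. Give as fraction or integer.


Converting from per minute to per hour
Rate = 47 items per minute
Multiply by 60: 47 * 60
= 2820 items per hour

2820


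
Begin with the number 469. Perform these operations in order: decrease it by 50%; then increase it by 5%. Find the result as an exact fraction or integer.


Start with 469.
Step 1: Decrease by 50%: 469 * 50/100 = 469/2
Step 2: Increase by 5%: 469/2 * 105/100 = 9849/40
Final result = 9849/40

9849/40


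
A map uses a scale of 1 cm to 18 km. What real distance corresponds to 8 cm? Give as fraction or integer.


Map scale: 1 cm = 18 km
Measured distance on map = 8 cm
Set up proportion: 8 * 18 / 1
= 144 / 1
= 144 km

144


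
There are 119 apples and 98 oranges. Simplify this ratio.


Find GCD(119, 98)
GCD = 7
Divide both by 7: 119/7 = 17, 98/7 = 14
Simplified ratio = 17:14

17:14


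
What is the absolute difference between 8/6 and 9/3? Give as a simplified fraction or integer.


Simplify: 8/6 = 4/3 and 9/3 = 3
Find common denominator: LCD = 3
Convert: 4/3 and 9/3
Difference = |4 - 9|/3 = 5/3
Simplified = 5/3

5/3


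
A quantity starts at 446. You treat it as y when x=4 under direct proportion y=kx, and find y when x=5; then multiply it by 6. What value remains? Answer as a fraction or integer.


Start with 446.
Step 1: Direct prop: k = (446)/4; new y = k*5 = 446*5/4 = 1115/2
Step 2: Multiply by 6: 1115/2 * 6 = 3345
Final result = 3345

3345


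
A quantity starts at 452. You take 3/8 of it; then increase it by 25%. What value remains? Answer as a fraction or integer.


Start with 452.
Step 1: Take 3/8: 452 * 3/8 = 339/2
Step 2: Increase by 25%: 339/2 * 125/100 = 1695/8
Final result = 1695/8

1695/8


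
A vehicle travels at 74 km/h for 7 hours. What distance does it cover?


Using distance = speed * time
Speed = 74 km/h
Time = 7 hours
Distance = 74 * 7
= 518 km

518


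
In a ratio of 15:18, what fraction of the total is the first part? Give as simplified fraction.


Total parts = 15 + 18 = 33
First part fraction = 15/33
Simplify: 15/33 = 5/11

5/11


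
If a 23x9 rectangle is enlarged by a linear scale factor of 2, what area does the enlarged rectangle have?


Original dimensions: 23 x 9
Enlargement factor = 2
New width = 23 * 2 = 46
New height = 9 * 2 = 18
New area = 46 * 18 = 828

828


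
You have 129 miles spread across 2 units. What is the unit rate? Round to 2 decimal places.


Total miles = 129
Number of units = 2
Unit rate = 129 / 2
= 64.50 miles per unit

64.50


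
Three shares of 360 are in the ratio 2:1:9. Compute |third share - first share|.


Total parts = 2 + 1 + 9 = 12
Value per part = 360 / 12 = 30
Shares: 2*30=60, 1*30=30, 9*30=270
Third share = 270, first share = 60
Difference = |270 - 60| = 210

210


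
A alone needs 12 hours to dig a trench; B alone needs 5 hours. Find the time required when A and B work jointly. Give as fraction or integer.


Rate of A = 1/12 job per hour
Rate of B = 1/5 job per hour
Combined rate = 1/12 + 1/5
Find common denominator: (5 + 12)/(12*5) = 17/60
Combined rate = 17/60 job per hour
Time together = 1 / (17/60) = 60/17 hours

60/17


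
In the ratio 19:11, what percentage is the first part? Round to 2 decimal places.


Total parts = 19 + 11 = 30
First part fraction = 19/30
Percentage = (19/30) * 100
= 0.633333 * 100
= 63.33%

63.33


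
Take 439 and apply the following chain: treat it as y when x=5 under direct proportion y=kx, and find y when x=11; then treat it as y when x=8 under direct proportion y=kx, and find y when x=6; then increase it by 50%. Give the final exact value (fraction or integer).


Start with 439.
Step 1: Direct prop: k = (439)/5; new y = k*11 = 439*11/5 = 4829/5
Step 2: Direct prop: k = (4829/5)/8; new y = k*6 = 4829/5*6/8 = 14487/20
Step 3: Increase by 50%: 14487/20 * 150/100 = 43461/40
Final result = 43461/40

43461/40


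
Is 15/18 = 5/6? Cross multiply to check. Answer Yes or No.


Cross multiply to check 15/18 = 5/6
Left cross product: 15 * 6 = 90
Right cross product: 18 * 5 = 90
90 = 90
Equal, so proportions match => Yes

Yes


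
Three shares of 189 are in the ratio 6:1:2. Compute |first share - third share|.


Total parts = 6 + 1 + 2 = 9
Value per part = 189 / 9 = 21
Shares: 6*21=126, 1*21=21, 2*21=42
First share = 126, third share = 42
Difference = |126 - 42| = 84

84


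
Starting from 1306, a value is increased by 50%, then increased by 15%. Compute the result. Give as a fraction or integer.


Start: 1306
Step 1: increase by 50% => multiply by 150/100
  1306 * 150/100 = 1959
Step 2: increase by 15% => multiply by 115/100
  1959 * 115/100 = 45057/20
Final value = 45057/20

45057/20


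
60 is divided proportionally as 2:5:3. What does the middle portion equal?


Ratio = 2:5:3
Total parts = 2 + 5 + 3 = 10
Value per part = 60 / 10 = 6
First share = 2 * 6 = 12
Middle share = 5 * 6 = 30
Third share = 3 * 6 = 18

30


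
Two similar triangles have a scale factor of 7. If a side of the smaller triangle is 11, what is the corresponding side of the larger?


Similar triangles have proportional sides
Scale factor = 7
Smaller side = 11
Corresponding larger side = 11 * 7
= 77

77


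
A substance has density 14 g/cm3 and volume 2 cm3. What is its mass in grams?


Using mass = density * volume
Density = 14 g/cm3
Volume = 2 cm3
Mass = 14 * 2
= 28 g

28


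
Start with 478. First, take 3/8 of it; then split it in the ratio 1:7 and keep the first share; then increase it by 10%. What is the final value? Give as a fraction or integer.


Start with 478.
Step 1: Take 3/8: 478 * 3/8 = 717/4
Step 2: Split 1:7, first share = 717/4 * 1/8 = 717/32
Step 3: Increase by 10%: 717/32 * 110/100 = 7887/320
Final result = 7887/320

7887/320


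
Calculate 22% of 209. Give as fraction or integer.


Compute 22% of 209
Convert percentage: 22% = 22/100
Multiply: 209 * 22/100
= 4598/100
= 2299/50

2299/50


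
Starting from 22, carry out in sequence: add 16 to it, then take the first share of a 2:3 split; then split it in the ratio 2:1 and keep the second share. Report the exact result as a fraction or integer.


Start with 22.
Step 1: Add 16: 22+16=38; split 2:3 first = 38*2/5 = 76/5
Step 2: Split 2:1, second share = 76/5 * 1/3 = 76/15
Final result = 76/15

76/15


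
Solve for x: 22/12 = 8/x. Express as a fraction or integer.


Setting up: 22/12 = 8/x
Cross multiply: 22 * x = 12 * 8
22x = 96
x = 96/22
x = 48/11

48/11


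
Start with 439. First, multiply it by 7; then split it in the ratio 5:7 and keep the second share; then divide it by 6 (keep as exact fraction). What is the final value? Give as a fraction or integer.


Start with 439.
Step 1: Multiply by 7: 439 * 7 = 3073
Step 2: Split 5:7, second share = 3073 * 7/12 = 21511/12
Step 3: Divide by 6: 21511/12 / 6 = 21511/72
Final result = 21511/72

21511/72


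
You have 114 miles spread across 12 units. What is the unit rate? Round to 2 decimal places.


Total miles = 114
Number of units = 12
Unit rate = 114 / 12
= 9.50 miles per unit

9.50


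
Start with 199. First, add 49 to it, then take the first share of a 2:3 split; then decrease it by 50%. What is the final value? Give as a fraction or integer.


Start with 199.
Step 1: Add 49: 199+49=248; split 2:3 first = 248*2/5 = 496/5
Step 2: Decrease by 50%: 496/5 * 50/100 = 248/5
Final result = 248/5

248/5


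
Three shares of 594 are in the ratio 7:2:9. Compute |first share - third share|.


Total parts = 7 + 2 + 9 = 18
Value per part = 594 / 18 = 33
Shares: 7*33=231, 2*33=66, 9*33=297
First share = 231, third share = 297
Difference = |231 - 297| = 66

66


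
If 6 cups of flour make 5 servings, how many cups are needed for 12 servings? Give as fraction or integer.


Original: 6 cups for 5 servings
Target servings = 12
Scaling factor = 12/5
New amount = 6 * 12/5
= 72/5
= 72/5 cups

72/5


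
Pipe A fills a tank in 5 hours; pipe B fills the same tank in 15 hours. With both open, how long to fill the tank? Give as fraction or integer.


Rate of A = 1/5 job per hour
Rate of B = 1/15 job per hour
Combined rate = 1/5 + 1/15
Find common denominator: (15 + 5)/(5*15) = 20/75
Combined rate = 4/15 job per hour
Time together = 1 / (4/15) = 15/4 hours

15/4


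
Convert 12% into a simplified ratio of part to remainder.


Part = 12%, Remainder = 88%
Ratio = 12:88
GCD(12, 88) = 4
Simplify: 3:22 = 3:22

3:22


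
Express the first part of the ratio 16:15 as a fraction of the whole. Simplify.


Total parts = 16 + 15 = 31
First part fraction = 16/31
Simplify: 16/31 = 16/31

16/31


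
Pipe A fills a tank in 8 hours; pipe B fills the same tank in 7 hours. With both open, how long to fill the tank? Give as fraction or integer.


Rate of A = 1/8 job per hour
Rate of B = 1/7 job per hour
Combined rate = 1/8 + 1/7
Find common denominator: (7 + 8)/(8*7) = 15/56
Combined rate = 15/56 job per hour
Time together = 1 / (15/56) = 56/15 hours

56/15
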